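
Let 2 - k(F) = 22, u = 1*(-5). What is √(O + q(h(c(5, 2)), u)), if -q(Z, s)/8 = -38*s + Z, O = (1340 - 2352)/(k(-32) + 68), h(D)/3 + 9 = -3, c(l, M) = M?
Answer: I*√45111/6 ≈ 35.399*I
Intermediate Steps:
u = -5
k(F) = -20 (k(F) = 2 - 1*22 = 2 - 22 = -20)
h(D) = -36 (h(D) = -27 + 3*(-3) = -27 - 9 = -36)
O = -253/12 (O = (1340 - 2352)/(-20 + 68) = -1012/48 = -1012*1/48 = -253/12 ≈ -21.083)
q(Z, s) = -8*Z + 304*s (q(Z, s) = -8*(-38*s + Z) = -8*(Z - 38*s) = -8*Z + 304*s)
√(O + q(h(c(5, 2)), u)) = √(-253/12 + (-8*(-36) + 304*(-5))) = √(-253/12 + (288 - 1520)) = √(-253/12 - 1232) = √(-15037/12) = I*√45111/6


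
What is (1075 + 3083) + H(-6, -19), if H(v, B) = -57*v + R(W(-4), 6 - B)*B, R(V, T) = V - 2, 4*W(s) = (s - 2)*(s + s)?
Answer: 4310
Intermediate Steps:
W(s) = s*(-2 + s)/2 (W(s) = ((s - 2)*(s + s))/4 = ((-2 + s)*(2*s))/4 = (2*s*(-2 + s))/4 = s*(-2 + s)/2)
R(V, T) = -2 + V
H(v, B) = -57*v + 10*B (H(v, B) = -57*v + (-2 + (1/2)*(-4)*(-2 - 4))*B = -57*v + (-2 + (1/2)*(-4)*(-6))*B = -57*v + (-2 + 12)*B = -57*v + 10*B)
(1075 + 3083) + H(-6, -19) = (1075 + 3083) + (-57*(-6) + 10*(-19)) = 4158 + (342 - 190) = 4158 + 152 = 4310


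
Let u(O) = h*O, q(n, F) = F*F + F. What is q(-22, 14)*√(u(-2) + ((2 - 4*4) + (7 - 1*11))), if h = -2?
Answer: 210*I*√14 ≈ 785.75*I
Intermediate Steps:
q(n, F) = F + F² (q(n, F) = F² + F = F + F²)
u(O) = -2*O
q(-22, 14)*√(u(-2) + ((2 - 4*4) + (7 - 1*11))) = (14*(1 + 14))*√(-2*(-2) + ((2 - 4*4) + (7 - 1*11))) = (14*15)*√(4 + ((2 - 16) + (7 - 11))) = 210*√(4 + (-14 - 4)) = 210*√(4 - 18) = 210*√(-14) = 210*(I*√14) = 210*I*√14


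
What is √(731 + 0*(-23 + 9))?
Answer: √731 ≈ 27.037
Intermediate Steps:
√(731 + 0*(-23 + 9)) = √(731 + 0*(-14)) = √(731 + 0) = √731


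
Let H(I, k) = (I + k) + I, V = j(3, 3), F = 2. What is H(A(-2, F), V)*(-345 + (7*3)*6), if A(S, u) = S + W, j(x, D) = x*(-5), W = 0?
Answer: 4161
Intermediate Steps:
j(x, D) = -5*x
V = -15 (V = -5*3 = -15)
A(S, u) = S (A(S, u) = S + 0 = S)
H(I, k) = k + 2*I
H(A(-2, F), V)*(-345 + (7*3)*6) = (-15 + 2*(-2))*(-345 + (7*3)*6) = (-15 - 4)*(-345 + 21*6) = -19*(-345 + 126) = -19*(-219) = 4161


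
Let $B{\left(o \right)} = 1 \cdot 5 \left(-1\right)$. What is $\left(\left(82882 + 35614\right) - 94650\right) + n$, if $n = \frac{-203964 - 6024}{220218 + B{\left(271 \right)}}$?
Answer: $\frac{5250989210}{220213} \approx 23845.0$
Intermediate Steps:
$B{\left(o \right)} = -5$ ($B{\left(o \right)} = 5 \left(-1\right) = -5$)
$n = - \frac{209988}{220213}$ ($n = \frac{-203964 - 6024}{220218 - 5} = - \frac{209988}{220213} \approx -0.95357$)
$\left(\left(82882 + 35614\right) - 94650\right) + n = \left(\left(82882 + 35614\right) - 94650\right) - \frac{209988}{220213} = \left(118496 - 94650\right) - \frac{209988}{220213} = 23846 - \frac{209988}{220213} = \frac{5250989210}{220213}$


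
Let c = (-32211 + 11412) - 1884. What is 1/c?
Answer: -1/22683 ≈ -4.4086e-5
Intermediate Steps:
c = -22683 (c = -20799 - 1884 = -22683)
1/c = 1/(-22683) = -1/22683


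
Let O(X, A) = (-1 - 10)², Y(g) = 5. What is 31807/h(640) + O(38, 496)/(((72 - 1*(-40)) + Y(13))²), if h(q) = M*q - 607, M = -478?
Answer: -1802336/18986643 ≈ -0.094926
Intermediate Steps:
h(q) = -607 - 478*q (h(q) = -478*q - 607 = -607 - 478*q)
O(X, A) = 121 (O(X, A) = (-11)² = 121)
31807/h(640) + O(38, 496)/(((72 - 1*(-40)) + Y(13))²) = 31807/(-607 - 478*640) + 121/(((72 - 1*(-40)) + 5)²) = 31807/(-607 - 305920) + 121/(((72 + 40) + 5)²) = 31807/(-306527) + 121/((112 + 5)²) = 31807*(-1/306527) + 121/(117²) = -1871/18031 + 121/13689 = -1802336/18986643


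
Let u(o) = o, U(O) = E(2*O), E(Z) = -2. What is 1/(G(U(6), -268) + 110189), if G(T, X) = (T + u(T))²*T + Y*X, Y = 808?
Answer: -1/106387 ≈ -9.3996e-6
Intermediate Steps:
U(O) = -2
G(T, X) = 4*T³ + 808*X (G(T, X) = (T + T)²*T + 808*X = (2*T)²*T + 808*X = (4*T²)*T + 808*X = 4*T³ + 808*X)
1/(G(U(6), -268) + 110189) = 1/((4*(-2)³ + 808*(-268)) + 110189) = 1/((4*(-8) - 216544) + 110189) = 1/((-32 - 216544) + 110189) = 1/(-216576 + 110189) = 1/(-106387) = -1/106387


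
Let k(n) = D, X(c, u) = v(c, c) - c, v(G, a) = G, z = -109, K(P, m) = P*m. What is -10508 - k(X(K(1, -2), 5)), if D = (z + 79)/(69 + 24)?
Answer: -325738/31 ≈ -10508.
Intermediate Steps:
X(c, u) = 0 (X(c, u) = c - c = 0)
D = -10/31 (D = (-109 + 79)/(69 + 24) = -30/93 = -30*1/93 = -10/31 ≈ -0.32258)
k(n) = -10/31
-10508 - k(X(K(1, -2), 5)) = -10508 - 1*(-10/31) = -10508 + 10/31 = -325738/31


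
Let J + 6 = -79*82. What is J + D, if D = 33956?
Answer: 27472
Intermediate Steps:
J = -6484 (J = -6 - 79*82 = -6 - 6478 = -6484)
J + D = -6484 + 33956 = 27472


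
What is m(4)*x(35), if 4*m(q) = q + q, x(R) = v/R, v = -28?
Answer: -8/5 ≈ -1.6000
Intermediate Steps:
x(R) = -28/R
m(q) = q/2 (m(q) = (q + q)/4 = (2*q)/4 = q/2)
m(4)*x(35) = ((1/2)*4)*(-28/35) = 2*(-28*1/35) = 2*(-4/5) = -8/5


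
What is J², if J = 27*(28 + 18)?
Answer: 1542564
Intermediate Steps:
J = 1242 (J = 27*46 = 1242)
J² = 1242² = 1542564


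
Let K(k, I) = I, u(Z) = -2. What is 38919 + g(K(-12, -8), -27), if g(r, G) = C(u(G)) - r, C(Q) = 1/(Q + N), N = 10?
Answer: 311417/8 ≈ 38927.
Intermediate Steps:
C(Q) = 1/(10 + Q) (C(Q) = 1/(Q + 10) = 1/(10 + Q))
g(r, G) = 1/8 - r (g(r, G) = 1/(10 - 2) - r = 1/8 - r)
38919 + g(K(-12, -8), -27) = 38919 + (1/8 - 1*(-8)) = 38919 + (1/8 + 8) = 38919 + 65/8 = 311417/8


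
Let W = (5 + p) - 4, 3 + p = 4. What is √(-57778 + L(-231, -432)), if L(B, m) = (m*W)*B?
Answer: 7*√2894 ≈ 376.57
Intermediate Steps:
p = 1 (p = -3 + 4 = 1)
W = 2 (W = (5 + 1) - 4 = 6 - 4 = 2)
L(B, m) = 2*B*m (L(B, m) = (m*2)*B = (2*m)*B = 2*B*m)
√(-57778 + L(-231, -432)) = √(-57778 + 2*(-231)*(-432)) = √(-57778 + 199584) = √141806 = 7*√2894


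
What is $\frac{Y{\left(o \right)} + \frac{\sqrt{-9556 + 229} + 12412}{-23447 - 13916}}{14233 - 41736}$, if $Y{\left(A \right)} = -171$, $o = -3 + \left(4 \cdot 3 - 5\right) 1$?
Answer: $\frac{6401485}{1027594589} + \frac{i \sqrt{9327}}{1027594589} \approx 0.0062296 + 9.3983 \cdot 10^{-8} i$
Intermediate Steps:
$o = 4$ ($o = -3 + \left(12 - 5\right) 1 = -3 + 7 \cdot 1 = -3 + 7 = 4$)
$\frac{Y{\left(o \right)} + \frac{\sqrt{-9556 + 229} + 12412}{-23447 - 13916}}{14233 - 41736} = \frac{-171 + \frac{\sqrt{-9556 + 229} + 12412}{-23447 - 13916}}{14233 - 41736} = \frac{-171 + \frac{\sqrt{-9327} + 12412}{-37363}}{-27503} = \left(-171 + \left(i \sqrt{9327} + 12412\right) \left(- \frac{1}{37363}\right)\right) \left(- \frac{1}{27503}\right) = \left(-171 + \left(12412 + i \sqrt{9327}\right) \left(- \frac{1}{37363}\right)\right) \left(- \frac{1}{27503}\right) = \left(-171 - \left(\frac{12412}{37363} + \frac{i \sqrt{9327}}{37363}\right)\right) \left(- \frac{1}{27503}\right) = \left(- \frac{6401485}{37363} - \frac{i \sqrt{9327}}{37363}\right) \left(- \frac{1}{27503}\right) = \frac{6401485}{1027594589} + \frac{i \sqrt{9327}}{1027594589}$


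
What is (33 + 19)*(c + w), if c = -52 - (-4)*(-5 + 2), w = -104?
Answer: -8736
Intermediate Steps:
c = -64 (c = -52 - (-4)*(-3) = -52 - 1*12 = -52 - 12 = -64)
(33 + 19)*(c + w) = (33 + 19)*(-64 - 104) = 52*(-168) = -8736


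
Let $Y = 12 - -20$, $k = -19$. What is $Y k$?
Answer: $-608$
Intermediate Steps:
$Y = 32$ ($Y = 12 + 20 = 32$)
$Y k = 32 \left(-19\right) = -608$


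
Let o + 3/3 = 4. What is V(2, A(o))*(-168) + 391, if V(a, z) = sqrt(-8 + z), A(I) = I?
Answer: 391 - 168*I*sqrt(5) ≈ 391.0 - 375.66*I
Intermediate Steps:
o = 3 (o = -1 + 4 = 3)
V(2, A(o))*(-168) + 391 = sqrt(-8 + 3)*(-168) + 391 = sqrt(-5)*(-168) + 391 = (I*sqrt(5))*(-168) + 391 = -168*I*sqrt(5) + 391 = 391 - 168*I*sqrt(5)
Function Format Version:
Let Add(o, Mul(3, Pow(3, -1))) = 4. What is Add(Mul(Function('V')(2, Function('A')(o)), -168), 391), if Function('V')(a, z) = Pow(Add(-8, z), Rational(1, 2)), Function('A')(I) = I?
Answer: Add(391, Mul(-168, I, Pow(5, Rational(1, 2)))) ≈ Add(391.00, Mul(-375.66, I))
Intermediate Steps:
o = 3 (o = Add(-1, 4) = 3)
Add(Mul(Function('V')(2, Function('A')(o)), -168), 391) = Add(Mul(Pow(Add(-8, 3), Rational(1, 2)), -168), 391) = Add(Mul(Pow(-5, Rational(1, 2)), -168), 391) = Add(Mul(Mul(I, Pow(5, Rational(1, 2))), -168), 391) = Add(Mul(-168, I, Pow(5, Rational(1, 2))), 391) = Add(391, Mul(-168, I, Pow(5, Rational(1, 2))))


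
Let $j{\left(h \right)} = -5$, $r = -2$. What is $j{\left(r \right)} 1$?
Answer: $-5$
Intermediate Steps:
$j{\left(r \right)} 1 = \left(-5\right) 1 = -5$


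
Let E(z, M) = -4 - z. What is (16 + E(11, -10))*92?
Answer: 92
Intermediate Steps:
(16 + E(11, -10))*92 = (16 + (-4 - 1*11))*92 = (16 + (-4 - 11))*92 = (16 - 15)*92 = 1*92 = 92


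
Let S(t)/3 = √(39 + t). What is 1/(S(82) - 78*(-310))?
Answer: 1/24213 ≈ 4.1300e-5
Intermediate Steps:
S(t) = 3*√(39 + t)
1/(S(82) - 78*(-310)) = 1/(3*√(39 + 82) - 78*(-310)) = 1/(3*√121 + 24180) = 1/(3*11 + 24180) = 1/(33 + 24180) = 1/24213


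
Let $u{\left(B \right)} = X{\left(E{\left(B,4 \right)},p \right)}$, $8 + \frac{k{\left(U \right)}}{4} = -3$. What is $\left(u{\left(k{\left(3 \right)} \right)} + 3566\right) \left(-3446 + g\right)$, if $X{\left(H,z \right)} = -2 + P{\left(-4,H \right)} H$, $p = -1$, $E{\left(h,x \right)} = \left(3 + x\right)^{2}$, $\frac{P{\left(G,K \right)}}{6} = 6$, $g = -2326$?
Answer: $-30753216$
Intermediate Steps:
$k{\left(U \right)} = -44$ ($k{\left(U \right)} = -32 + 4 \left(-3\right) = -32 - 12 = -44$)
$P{\left(G,K \right)} = 36$ ($P{\left(G,K \right)} = 6 \cdot 6 = 36$)
$X{\left(H,z \right)} = -2 + 36 H$
$u{\left(B \right)} = 1762$ ($u{\left(B \right)} = -2 + 36 \left(3 + 4\right)^{2} = -2 + 36 \cdot 7^{2} = -2 + 36 \cdot 49 = -2 + 1764 = 1762$)
$\left(u{\left(k{\left(3 \right)} \right)} + 3566\right) \left(-3446 + g\right) = \left(1762 + 3566\right) \left(-3446 - 2326\right) = 5328 \left(-5772\right) = -30753216$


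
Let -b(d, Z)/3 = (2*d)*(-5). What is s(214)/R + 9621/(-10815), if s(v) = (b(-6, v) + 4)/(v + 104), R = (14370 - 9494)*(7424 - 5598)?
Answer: -51591471206/57994150515 ≈ -0.88960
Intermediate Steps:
b(d, Z) = 30*d (b(d, Z) = -3*2*d*(-5) = -(-30)*d = 30*d)
R = 8903576 (R = 4876*1826 = 8903576)
s(v) = -176/(104 + v) (s(v) = (30*(-6) + 4)/(v + 104) = (-180 + 4)/(104 + v) = -176/(104 + v))
s(214)/R + 9621/(-10815) = -176/(104 + 214)/8903576 + 9621/(-10815) = -176/318*(1/8903576) + 9621*(-1/10815) = -176*1/318*(1/8903576) - 3207/3605 = -88/159*1/8903576 - 3207/3605 = -1/16087143 - 3207/3605 = -51591471206/57994150515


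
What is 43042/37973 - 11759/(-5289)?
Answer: 674173645/200839197 ≈ 3.3568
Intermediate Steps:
43042/37973 - 11759/(-5289) = 43042*(1/37973) - 11759*(-1/5289) = 43042/37973 + 11759/5289 = 674173645/200839197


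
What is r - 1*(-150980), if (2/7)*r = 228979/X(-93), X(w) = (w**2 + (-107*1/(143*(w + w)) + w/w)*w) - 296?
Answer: 356882165919/2362253 ≈ 1.5108e+5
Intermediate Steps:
X(w) = -296 + w**2 + w*(1 - 107/(286*w)) (X(w) = (w**2 + (-107*1/(286*w) + 1)*w) - 296 = (w**2 + (-107/(286*w) + 1)*w) - 296 = (w**2 + (1 - 107/(286*w))*w) - 296 = (w**2 + w*(1 - 107/(286*w))) - 296 = -296 + w**2 + w*(1 - 107/(286*w)))
r = 229207979/2362253 (r = 7*(228979/(-84763/286 - 93 + (-93)**2))/2 = 7*(228979/(-84763/286 - 93 + 8649))/2 = 7*(228979/(2362253/286))/2 = 7*(228979*(286/2362253))/2 = (7/2)*(65487994/2362253) = 229207979/2362253 ≈ 97.029)
r - 1*(-150980) = 229207979/2362253 - 1*(-150980) = 229207979/2362253 + 150980 = 356882165919/2362253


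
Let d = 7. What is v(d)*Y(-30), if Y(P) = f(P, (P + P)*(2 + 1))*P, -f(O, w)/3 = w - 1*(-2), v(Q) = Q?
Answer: -112140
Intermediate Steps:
f(O, w) = -6 - 3*w (f(O, w) = -3*(w - 1*(-2)) = -3*(w + 2) = -3*(2 + w) = -6 - 3*w)
Y(P) = P*(-6 - 18*P) (Y(P) = (-6 - 3*(P + P)*(2 + 1))*P = (-6 - 3*2*P*3)*P = (-6 - 18*P)*P = P*(-6 - 18*P))
v(d)*Y(-30) = 7*(-6*(-30)*(1 + 3*(-30))) = 7*(-6*(-30)*(1 - 90)) = 7*(-6*(-30)*(-89)) = 7*(-16020) = -112140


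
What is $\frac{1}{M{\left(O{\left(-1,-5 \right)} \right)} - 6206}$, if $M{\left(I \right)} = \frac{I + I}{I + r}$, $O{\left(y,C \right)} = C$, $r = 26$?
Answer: $- \frac{21}{130336} \approx -0.00016112$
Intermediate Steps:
$M{\left(I \right)} = \frac{2 I}{26 + I}$ ($M{\left(I \right)} = \frac{I + I}{I + 26} = \frac{2 I}{26 + I}$)
$\frac{1}{M{\left(O{\left(-1,-5 \right)} \right)} - 6206} = \frac{1}{2 \left(-5\right) \frac{1}{26 - 5} - 6206} = \frac{1}{2 \left(-5\right) \frac{1}{21} - 6206} = \frac{1}{- \frac{10}{21} - 6206} = \frac{1}{- \frac{130336}{21}} = - \frac{21}{130336}$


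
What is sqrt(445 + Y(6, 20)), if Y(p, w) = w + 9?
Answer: sqrt(474) ≈ 21.772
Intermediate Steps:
Y(p, w) = 9 + w
sqrt(445 + Y(6, 20)) = sqrt(445 + (9 + 20)) = sqrt(445 + 29) = sqrt(474)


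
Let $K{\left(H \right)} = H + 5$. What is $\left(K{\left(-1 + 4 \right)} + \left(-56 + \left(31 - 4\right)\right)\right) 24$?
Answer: $-504$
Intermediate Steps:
$K{\left(H \right)} = 5 + H$
$\left(K{\left(-1 + 4 \right)} + \left(-56 + \left(31 - 4\right)\right)\right) 24 = \left(\left(5 + \left(-1 + 4\right)\right) + \left(-56 + \left(31 - 4\right)\right)\right) 24 = \left(\left(5 + 3\right) + \left(-56 + \left(31 - 4\right)\right)\right) 24 = \left(8 + \left(-56 + 27\right)\right) 24 = \left(8 - 29\right) 24 = \left(-21\right) 24 = -504$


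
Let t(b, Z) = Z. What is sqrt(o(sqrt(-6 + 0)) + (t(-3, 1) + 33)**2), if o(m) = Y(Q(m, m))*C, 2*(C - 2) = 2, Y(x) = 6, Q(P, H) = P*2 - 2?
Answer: sqrt(1174) ≈ 34.264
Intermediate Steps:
Q(P, H) = -2 + 2*P (Q(P, H) = 2*P - 2 = -2 + 2*P)
C = 3 (C = 2 + (1/2)*2 = 2 + 1 = 3)
o(m) = 18 (o(m) = 6*3 = 18)
sqrt(o(sqrt(-6 + 0)) + (t(-3, 1) + 33)**2) = sqrt(18 + (1 + 33)**2) = sqrt(18 + 34**2) = sqrt(18 + 1156) = sqrt(1174)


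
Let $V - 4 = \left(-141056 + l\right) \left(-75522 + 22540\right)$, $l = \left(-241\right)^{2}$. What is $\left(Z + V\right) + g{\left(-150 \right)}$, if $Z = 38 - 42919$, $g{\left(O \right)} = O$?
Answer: $4396138423$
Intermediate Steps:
$l = 58081$
$V = 4396181454$ ($V = 4 + \left(-141056 + 58081\right) \left(-75522 + 22540\right) = 4 - -4396181450 = 4 + 4396181450 = 4396181454$)
$Z = -42881$ ($Z = 38 - 42919 = -42881$)
$\left(Z + V\right) + g{\left(-150 \right)} = \left(-42881 + 4396181454\right) - 150 = 4396138573 - 150 = 4396138423$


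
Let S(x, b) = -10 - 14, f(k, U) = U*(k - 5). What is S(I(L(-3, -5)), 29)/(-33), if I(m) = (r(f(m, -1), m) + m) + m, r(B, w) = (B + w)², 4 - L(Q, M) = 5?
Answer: 8/11 ≈ 0.72727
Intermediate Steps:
L(Q, M) = -1 (L(Q, M) = 4 - 1*5 = 4 - 5 = -1)
f(k, U) = U*(-5 + k)
I(m) = 25 + 2*m (I(m) = ((-(-5 + m) + m)² + m) + m = (((5 - m) + m)² + m) + m = (5² + m) + m = (25 + m) + m = 25 + 2*m)
S(x, b) = -24
S(I(L(-3, -5)), 29)/(-33) = -24/(-33) = -24*(-1/33) = 8/11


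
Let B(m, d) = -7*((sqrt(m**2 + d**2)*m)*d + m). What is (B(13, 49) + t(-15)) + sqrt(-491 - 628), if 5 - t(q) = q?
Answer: -71 - 4459*sqrt(2570) + I*sqrt(1119) ≈ -2.2612e+5 + 33.451*I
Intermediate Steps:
t(q) = 5 - q
B(m, d) = -7*m - 7*d*m*sqrt(d**2 + m**2) (B(m, d) = -7*((sqrt(d**2 + m**2)*m)*d + m) = -7*((m*sqrt(d**2 + m**2))*d + m) = -7*(d*m*sqrt(d**2 + m**2) + m) = -7*(m + d*m*sqrt(d**2 + m**2)) = -7*m - 7*d*m*sqrt(d**2 + m**2))
(B(13, 49) + t(-15)) + sqrt(-491 - 628) = (-7*13*(1 + 49*sqrt(49**2 + 13**2)) + (5 - 1*(-15))) + sqrt(-491 - 628) = (-7*13*(1 + 49*sqrt(2401 + 169)) + (5 + 15)) + sqrt(-1119) = (-7*13*(1 + 49*sqrt(2570)) + 20) + I*sqrt(1119) = ((-91 - 4459*sqrt(2570)) + 20) + I*sqrt(1119) = (-71 - 4459*sqrt(2570)) + I*sqrt(1119) = -71 - 4459*sqrt(2570) + I*sqrt(1119)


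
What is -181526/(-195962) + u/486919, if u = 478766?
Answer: 91104200643/47708810539 ≈ 1.9096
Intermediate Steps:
-181526/(-195962) + u/486919 = -181526/(-195962) + 478766/486919 = -181526*(-1/195962) + 478766*(1/486919) = 90763/97981 + 478766/486919 = 91104200643/47708810539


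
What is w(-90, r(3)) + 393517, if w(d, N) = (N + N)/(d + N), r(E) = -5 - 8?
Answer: 40532277/103 ≈ 3.9352e+5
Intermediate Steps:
r(E) = -13
w(d, N) = 2*N/(N + d) (w(d, N) = (2*N)/(N + d) = 2*N/(N + d))
w(-90, r(3)) + 393517 = 2*(-13)/(-13 - 90) + 393517 = 2*(-13)/(-103) + 393517 = 2*(-13)*(-1/103) + 393517 = 26/103 + 393517 = 40532277/103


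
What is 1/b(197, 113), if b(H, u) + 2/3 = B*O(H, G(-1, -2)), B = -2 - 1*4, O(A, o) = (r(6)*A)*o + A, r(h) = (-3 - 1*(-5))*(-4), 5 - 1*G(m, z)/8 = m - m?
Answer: 3/1131172 ≈ 2.6521e-6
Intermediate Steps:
G(m, z) = 40 (G(m, z) = 40 - 8*(m - m) = 40 - 8*0 = 40 + 0 = 40)
r(h) = -8 (r(h) = (-3 + 5)*(-4) = 2*(-4) = -8)
O(A, o) = A - 8*A*o (O(A, o) = (-8*A)*o + A = -8*A*o + A = A - 8*A*o)
B = -6 (B = -2 - 4 = -6)
b(H, u) = -⅔ + 1914*H (b(H, u) = -⅔ - 6*H*(1 - 8*40) = -⅔ - 6*H*(1 - 320) = -⅔ - 6*H*(-319) = -⅔ - (-1914)*H = -⅔ + 1914*H)
1/b(197, 113) = 1/(-⅔ + 1914*197) = 1/(-⅔ + 377058) = 1/(1131172/3) = 3/1131172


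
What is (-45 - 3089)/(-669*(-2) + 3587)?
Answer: -3134/4925 ≈ -0.63634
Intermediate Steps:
(-45 - 3089)/(-669*(-2) + 3587) = -3134/(1338 + 3587) = -3134/4925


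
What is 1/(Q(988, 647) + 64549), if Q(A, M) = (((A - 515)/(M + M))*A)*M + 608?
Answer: 1/298819 ≈ 3.3465e-6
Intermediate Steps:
Q(A, M) = 608 + A*(-515 + A)/2 (Q(A, M) = (((-515 + A)/((2*M)))*A)*M + 608 = (((-515 + A)*(1/(2*M)))*A)*M + 608 = (((-515 + A)/(2*M))*A)*M + 608 = (A*(-515 + A)/(2*M))*M + 608 = A*(-515 + A)/2 + 608 = 608 + A*(-515 + A)/2)
1/(Q(988, 647) + 64549) = 1/((608 + (1/2)*988**2 - 515/2*988) + 64549) = 1/((608 + (1/2)*976144 - 254410) + 64549) = 1/((608 + 488072 - 254410) + 64549) = 1/(234270 + 64549) = 1/298819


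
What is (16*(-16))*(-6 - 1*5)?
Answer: 2816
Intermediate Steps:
(16*(-16))*(-6 - 1*5) = -256*(-6 - 5) = -256*(-11) = 2816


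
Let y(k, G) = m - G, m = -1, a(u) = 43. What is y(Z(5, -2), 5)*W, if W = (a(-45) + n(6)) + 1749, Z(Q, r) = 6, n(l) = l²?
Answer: -10968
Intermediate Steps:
y(k, G) = -1 - G
W = 1828 (W = (43 + 6²) + 1749 = (43 + 36) + 1749 = 79 + 1749 = 1828)
y(Z(5, -2), 5)*W = (-1 - 1*5)*1828 = (-1 - 5)*1828 = -6*1828 = -10968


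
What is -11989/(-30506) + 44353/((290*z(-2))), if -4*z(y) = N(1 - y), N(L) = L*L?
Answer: -2690419591/39810330 ≈ -67.581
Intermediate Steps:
N(L) = L²
z(y) = -(1 - y)²/4
-11989/(-30506) + 44353/((290*z(-2))) = -11989/(-30506) + 44353/((290*(-(-1 - 2)²/4))) = -11989*(-1/30506) + 44353/((290*(-¼*(-3)²))) = 11989/30506 + 44353/((290*(-¼*9))) = 11989/30506 + 44353/((290*(-9/4))) = 11989/30506 + 44353/(-1305/2) = 11989/30506 + 44353*(-2/1305) = 11989/30506 - 88706/1305 = -2690419591/39810330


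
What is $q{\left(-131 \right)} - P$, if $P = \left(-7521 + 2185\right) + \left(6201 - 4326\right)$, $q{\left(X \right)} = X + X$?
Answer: $3199$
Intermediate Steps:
$q{\left(X \right)} = 2 X$
$P = -3461$ ($P = -5336 + \left(6201 - 4326\right) = -5336 + 1875 = -3461$)
$q{\left(-131 \right)} - P = 2 \left(-131\right) - -3461 = -262 + 3461 = 3199$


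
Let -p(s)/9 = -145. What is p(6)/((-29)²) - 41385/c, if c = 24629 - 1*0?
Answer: -91860/714241 ≈ -0.12861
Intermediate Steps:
c = 24629 (c = 24629 + 0 = 24629)
p(s) = 1305 (p(s) = -9*(-145) = 1305)
p(6)/((-29)²) - 41385/c = 1305/((-29)²) - 41385/24629 = 1305/841 - 41385*1/24629 = 1305*(1/841) - 41385/24629 = 45/29 - 41385/24629 = -91860/714241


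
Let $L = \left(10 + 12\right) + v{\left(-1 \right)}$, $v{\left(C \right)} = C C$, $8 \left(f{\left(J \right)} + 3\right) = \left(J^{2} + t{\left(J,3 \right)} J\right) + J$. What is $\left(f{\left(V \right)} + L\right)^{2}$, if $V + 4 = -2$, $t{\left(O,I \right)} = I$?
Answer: $\frac{1849}{4} \approx 462.25$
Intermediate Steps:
$V = -6$ ($V = -4 - 2 = -6$)
$f{\left(J \right)} = -3 + \frac{J}{2} + \frac{J^{2}}{8}$ ($f{\left(J \right)} = -3 + \frac{\left(J^{2} + 3 J\right) + J}{8} = -3 + \frac{J^{2} + 4 J}{8} = -3 + \left(\frac{J}{2} + \frac{J^{2}}{8}\right) = -3 + \frac{J}{2} + \frac{J^{2}}{8}$)
$v{\left(C \right)} = C^{2}$
$L = 23$ ($L = \left(10 + 12\right) + \left(-1\right)^{2} = 22 + 1 = 23$)
$\left(f{\left(V \right)} + L\right)^{2} = \left(\left(-3 + \frac{1}{2} \left(-6\right) + \frac{\left(-6\right)^{2}}{8}\right) + 23\right)^{2} = \left(\left(-3 - 3 + \frac{1}{8} \cdot 36\right) + 23\right)^{2} = \left(\left(-3 - 3 + \frac{9}{2}\right) + 23\right)^{2} = \left(- \frac{3}{2} + 23\right)^{2} = \left(\frac{43}{2}\right)^{2} = \frac{1849}{4}$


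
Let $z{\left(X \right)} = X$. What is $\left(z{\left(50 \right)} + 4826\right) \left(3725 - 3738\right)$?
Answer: $-63388$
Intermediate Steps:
$\left(z{\left(50 \right)} + 4826\right) \left(3725 - 3738\right) = \left(50 + 4826\right) \left(3725 - 3738\right) = 4876 \left(-13\right) = -63388$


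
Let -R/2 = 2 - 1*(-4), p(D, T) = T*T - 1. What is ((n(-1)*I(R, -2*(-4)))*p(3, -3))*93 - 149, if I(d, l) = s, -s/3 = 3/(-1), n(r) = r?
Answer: -6845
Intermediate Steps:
p(D, T) = -1 + T² (p(D, T) = T² - 1 = -1 + T²)
R = -12 (R = -2*(2 - 1*(-4)) = -2*(2 + 4) = -2*6 = -12)
s = 9 (s = -9/(-1) = -9*(-1) = -3*(-3) = 9)
I(d, l) = 9
((n(-1)*I(R, -2*(-4)))*p(3, -3))*93 - 149 = ((-1*9)*(-1 + (-3)²))*93 - 149 = -9*(-1 + 9)*93 - 149 = -9*8*93 - 149 = -72*93 - 149 = -6696 - 149 = -6845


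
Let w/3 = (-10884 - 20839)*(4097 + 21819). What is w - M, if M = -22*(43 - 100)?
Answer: -2466401058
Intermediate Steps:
M = 1254 (M = -22*(-57) = 1254)
w = -2466399804 (w = 3*((-10884 - 20839)*(4097 + 21819)) = 3*(-31723*25916) = 3*(-822133268) = -2466399804)
w - M = -2466399804 - 1*1254 = -2466399804 - 1254 = -2466401058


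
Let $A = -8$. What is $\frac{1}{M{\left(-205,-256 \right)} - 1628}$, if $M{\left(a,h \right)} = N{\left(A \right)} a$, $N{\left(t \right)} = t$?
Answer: $\frac{1}{12} \approx 0.083333$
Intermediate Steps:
$M{\left(a,h \right)} = - 8 a$
$\frac{1}{M{\left(-205,-256 \right)} - 1628} = \frac{1}{\left(-8\right) \left(-205\right) - 1628} = \frac{1}{1640 - 1628} = \frac{1}{12}$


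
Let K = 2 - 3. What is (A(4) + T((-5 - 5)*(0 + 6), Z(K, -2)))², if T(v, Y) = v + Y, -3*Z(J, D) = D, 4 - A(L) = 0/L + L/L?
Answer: 28561/9 ≈ 3173.4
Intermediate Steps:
A(L) = 3 (A(L) = 4 - (0/L + L/L) = 4 - (0 + 1) = 4 - 1*1 = 4 - 1 = 3)
K = -1
Z(J, D) = -D/3
T(v, Y) = Y + v
(A(4) + T((-5 - 5)*(0 + 6), Z(K, -2)))² = (3 + (-⅓*(-2) + (-5 - 5)*(0 + 6)))² = (3 + (⅔ - 10*6))² = (3 + (⅔ - 60))² = (3 - 178/3)² = (-169/3)² = 28561/9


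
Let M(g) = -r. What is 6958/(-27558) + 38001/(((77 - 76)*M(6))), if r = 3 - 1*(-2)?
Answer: -523633174/68895 ≈ -7600.5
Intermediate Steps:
r = 5 (r = 3 + 2 = 5)
M(g) = -5 (M(g) = -1*5 = -5)
6958/(-27558) + 38001/(((77 - 76)*M(6))) = 6958/(-27558) + 38001/(((77 - 76)*(-5))) = 6958*(-1/27558) + 38001/((1*(-5))) = -3479/13779 + 38001/(-5) = -3479/13779 + 38001*(-⅕) = -3479/13779 - 38001/5 = -523633174/68895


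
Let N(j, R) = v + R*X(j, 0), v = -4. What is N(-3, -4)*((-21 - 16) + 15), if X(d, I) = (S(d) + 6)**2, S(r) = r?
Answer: 880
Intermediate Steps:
X(d, I) = (6 + d)**2 (X(d, I) = (d + 6)**2 = (6 + d)**2)
N(j, R) = -4 + R*(6 + j)**2
N(-3, -4)*((-21 - 16) + 15) = (-4 - 4*(6 - 3)**2)*((-21 - 16) + 15) = (-4 - 4*3**2)*(-37 + 15) = (-4 - 4*9)*(-22) = (-4 - 36)*(-22) = -40*(-22) = 880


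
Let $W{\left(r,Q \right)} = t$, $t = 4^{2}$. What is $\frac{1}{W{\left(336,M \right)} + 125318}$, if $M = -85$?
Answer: $\frac{1}{125334} \approx 7.9787 \cdot 10^{-6}$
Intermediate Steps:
$t = 16$
$W{\left(r,Q \right)} = 16$
$\frac{1}{W{\left(336,M \right)} + 125318} = \frac{1}{16 + 125318} = \frac{1}{125334}$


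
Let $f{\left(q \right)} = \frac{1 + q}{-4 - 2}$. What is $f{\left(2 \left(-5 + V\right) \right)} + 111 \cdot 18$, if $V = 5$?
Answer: $\frac{11987}{6} \approx 1997.8$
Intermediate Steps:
$f{\left(q \right)} = - \frac{1}{6} - \frac{q}{6}$ ($f{\left(q \right)} = \frac{1 + q}{-6} = \left(1 + q\right) \left(- \frac{1}{6}\right) = - \frac{1}{6} - \frac{q}{6}$)
$f{\left(2 \left(-5 + V\right) \right)} + 111 \cdot 18 = \left(- \frac{1}{6} - \frac{2 \left(-5 + 5\right)}{6}\right) + 111 \cdot 18 = \left(- \frac{1}{6} - \frac{2 \cdot 0}{6}\right) + 1998 = \left(- \frac{1}{6} - 0\right) + 1998 = \left(- \frac{1}{6} + 0\right) + 1998 = - \frac{1}{6} + 1998 = \frac{11987}{6}$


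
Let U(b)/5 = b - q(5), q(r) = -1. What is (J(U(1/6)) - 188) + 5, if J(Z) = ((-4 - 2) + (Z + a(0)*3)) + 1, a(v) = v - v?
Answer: -1093/6 ≈ -182.17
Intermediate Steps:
a(v) = 0
U(b) = 5 + 5*b (U(b) = 5*(b - 1*(-1)) = 5*(b + 1) = 5*(1 + b) = 5 + 5*b)
J(Z) = -5 + Z (J(Z) = ((-4 - 2) + (Z + 0*3)) + 1 = (-6 + (Z + 0)) + 1 = (-6 + Z) + 1 = -5 + Z)
(J(U(1/6)) - 188) + 5 = ((-5 + (5 + 5*(1/6))) - 188) + 5 = ((-5 + (5 + 5*(1*(⅙)))) - 188) + 5 = ((-5 + (5 + 5*(⅙))) - 188) + 5 = ((-5 + (5 + ⅚)) - 188) + 5 = ((-5 + 35/6) - 188) + 5 = (⅚ - 188) + 5 = -1123/6 + 5 = -1093/6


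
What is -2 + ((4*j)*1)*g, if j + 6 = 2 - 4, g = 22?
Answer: -706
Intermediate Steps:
j = -8 (j = -6 + (2 - 4) = -6 - 2 = -8)
-2 + ((4*j)*1)*g = -2 + ((4*(-8))*1)*22 = -2 - 32*1*22 = -2 - 32*22 = -2 - 704 = -706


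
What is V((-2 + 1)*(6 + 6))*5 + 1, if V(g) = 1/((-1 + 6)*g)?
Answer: 11/12 ≈ 0.91667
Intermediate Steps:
V(g) = 1/(5*g)
V((-2 + 1)*(6 + 6))*5 + 1 = (1/(5*(((-2 + 1)*(6 + 6)))))*5 + 1 = (1/(5*((-1*12))))*5 + 1 = ((1/5)/(-12))*5 + 1 = ((1/5)*(-1/12))*5 + 1 = -1/60*5 + 1 = -1/12 + 1 = 11/12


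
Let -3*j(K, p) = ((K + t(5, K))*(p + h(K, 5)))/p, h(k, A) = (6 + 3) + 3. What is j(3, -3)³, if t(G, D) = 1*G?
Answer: 512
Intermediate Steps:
t(G, D) = G
h(k, A) = 12 (h(k, A) = 9 + 3 = 12)
j(K, p) = -(5 + K)*(12 + p)/(3*p) (j(K, p) = -(K + 5)*(p + 12)/(3*p) = -(5 + K)*(12 + p)/(3*p))
j(3, -3)³ = ((⅓)*(-60 - 12*3 - 1*(-3)*(5 + 3))/(-3))³ = ((⅓)*(-⅓)*(-60 - 36 - 1*(-3)*8))³ = ((⅓)*(-⅓)*(-60 - 36 + 24))³ = ((⅓)*(-⅓)*(-72))³ = 8³ = 512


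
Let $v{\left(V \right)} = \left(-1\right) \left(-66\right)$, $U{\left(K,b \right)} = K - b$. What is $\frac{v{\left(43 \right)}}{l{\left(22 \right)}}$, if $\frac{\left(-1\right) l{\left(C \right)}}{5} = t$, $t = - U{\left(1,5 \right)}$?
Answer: $- \frac{33}{10} \approx -3.3$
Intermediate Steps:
$v{\left(V \right)} = 66$
$t = 4$ ($t = - (1 - 5) = \left(-1\right) \left(-4\right) = 4$)
$l{\left(C \right)} = -20$ ($l{\left(C \right)} = \left(-5\right) 4 = -20$)
$\frac{v{\left(43 \right)}}{l{\left(22 \right)}} = \frac{66}{-20} = 66 \left(- \frac{1}{20}\right) = - \frac{33}{10}$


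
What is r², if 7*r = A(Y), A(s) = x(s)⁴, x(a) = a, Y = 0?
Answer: 0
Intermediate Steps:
A(s) = s⁴
r = 0 (r = (⅐)*0⁴ = (⅐)*0 = 0)
r² = 0² = 0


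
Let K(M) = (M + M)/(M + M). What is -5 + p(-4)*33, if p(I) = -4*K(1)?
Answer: -137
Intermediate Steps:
K(M) = 1 (K(M) = (2*M)/((2*M)) = (2*M)*(1/(2*M)) = 1)
p(I) = -4 (p(I) = -4*1 = -4)
-5 + p(-4)*33 = -5 - 4*33 = -5 - 132 = -137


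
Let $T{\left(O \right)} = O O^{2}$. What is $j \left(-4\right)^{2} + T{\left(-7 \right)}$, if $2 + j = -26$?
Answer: $-791$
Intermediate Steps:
$j = -28$ ($j = -2 - 26 = -28$)
$T{\left(O \right)} = O^{3}$
$j \left(-4\right)^{2} + T{\left(-7 \right)} = - 28 \left(-4\right)^{2} + \left(-7\right)^{3} = \left(-28\right) 16 - 343 = -448 - 343 = -791$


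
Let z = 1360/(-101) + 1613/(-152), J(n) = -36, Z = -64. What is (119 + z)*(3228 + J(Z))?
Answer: 30602355/101 ≈ 3.0299e+5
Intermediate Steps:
z = -369633/15352 (z = 1360*(-1/101) + 1613*(-1/152) = -1360/101 - 1613/152 = -369633/15352 ≈ -24.077)
(119 + z)*(3228 + J(Z)) = (119 - 369633/15352)*(3228 - 36) = (1457255/15352)*3192 = 30602355/101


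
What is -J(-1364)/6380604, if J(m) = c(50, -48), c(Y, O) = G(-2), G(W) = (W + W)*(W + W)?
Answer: -4/1595151 ≈ -2.5076e-6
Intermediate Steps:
G(W) = 4*W**2 (G(W) = (2*W)*(2*W) = 4*W**2)
c(Y, O) = 16 (c(Y, O) = 4*(-2)**2 = 4*4 = 16)
J(m) = 16
-J(-1364)/6380604 = -1*16/6380604 = -16*1/6380604 = -4/1595151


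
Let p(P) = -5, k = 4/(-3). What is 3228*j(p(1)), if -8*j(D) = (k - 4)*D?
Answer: -10760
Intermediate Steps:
k = -4/3 (k = 4*(-1/3) = -4/3 ≈ -1.3333)
j(D) = 2*D/3 (j(D) = -(-4/3 - 4)*D/8 = -(-2)*D/3 = 2*D/3)
3228*j(p(1)) = 3228*((2/3)*(-5)) = 3228*(-10/3) = -10760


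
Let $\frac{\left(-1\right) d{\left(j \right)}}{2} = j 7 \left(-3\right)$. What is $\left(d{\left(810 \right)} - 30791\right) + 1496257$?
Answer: $1499486$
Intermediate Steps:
$d{\left(j \right)} = 42 j$ ($d{\left(j \right)} = - 2 j 7 \left(-3\right) = - 2 \cdot 7 j \left(-3\right) = - 2 \left(- 21 j\right) = 42 j$)
$\left(d{\left(810 \right)} - 30791\right) + 1496257 = \left(42 \cdot 810 - 30791\right) + 1496257 = \left(34020 - 30791\right) + 1496257 = 3229 + 1496257 = 1499486$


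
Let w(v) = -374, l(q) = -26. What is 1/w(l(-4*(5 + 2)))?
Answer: -1/374 ≈ -0.0026738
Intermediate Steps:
1/w(l(-4*(5 + 2))) = 1/(-374) = -1/374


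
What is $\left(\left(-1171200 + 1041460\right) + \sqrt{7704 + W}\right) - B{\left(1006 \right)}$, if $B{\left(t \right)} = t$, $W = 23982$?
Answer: $-130746 + \sqrt{31686} \approx -1.3057 \cdot 10^{5}$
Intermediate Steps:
$\left(\left(-1171200 + 1041460\right) + \sqrt{7704 + W}\right) - B{\left(1006 \right)} = \left(\left(-1171200 + 1041460\right) + \sqrt{7704 + 23982}\right) - 1006 = \left(-129740 + \sqrt{31686}\right) - 1006 = -130746 + \sqrt{31686}$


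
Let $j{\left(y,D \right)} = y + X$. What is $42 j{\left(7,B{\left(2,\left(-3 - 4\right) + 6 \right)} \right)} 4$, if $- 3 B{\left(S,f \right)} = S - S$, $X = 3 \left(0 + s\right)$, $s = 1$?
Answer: $1680$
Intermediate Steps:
$X = 3$ ($X = 3 \left(0 + 1\right) = 3 \cdot 1 = 3$)
$B{\left(S,f \right)} = 0$ ($B{\left(S,f \right)} = - \frac{S - S}{3} = \left(- \frac{1}{3}\right) 0 = 0$)
$j{\left(y,D \right)} = 3 + y$ ($j{\left(y,D \right)} = y + 3 = 3 + y$)
$42 j{\left(7,B{\left(2,\left(-3 - 4\right) + 6 \right)} \right)} 4 = 42 \left(3 + 7\right) 4 = 42 \cdot 10 \cdot 4 = 420 \cdot 4 = 1680$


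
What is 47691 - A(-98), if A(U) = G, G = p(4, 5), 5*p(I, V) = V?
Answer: 47690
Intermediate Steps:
p(I, V) = V/5
G = 1 (G = (⅕)*5 = 1)
A(U) = 1
47691 - A(-98) = 47691 - 1*1 = 47691 - 1 = 47690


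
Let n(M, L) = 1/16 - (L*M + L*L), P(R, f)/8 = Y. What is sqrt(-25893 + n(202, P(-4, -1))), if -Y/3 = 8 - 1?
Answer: I*sqrt(322895)/4 ≈ 142.06*I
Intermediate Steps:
Y = -21 (Y = -3*(8 - 1) = -3*7 = -21)
P(R, f) = -168 (P(R, f) = 8*(-21) = -168)
n(M, L) = 1/16 - L**2 - L*M (n(M, L) = 1/16 - (L*M + L**2) = 1/16 - (L**2 + L*M) = 1/16 + (-L**2 - L*M) = 1/16 - L**2 - L*M)
sqrt(-25893 + n(202, P(-4, -1))) = sqrt(-25893 + (1/16 - 1*(-168)**2 - 1*(-168)*202)) = sqrt(-25893 + (1/16 - 1*28224 + 33936)) = sqrt(-25893 + (1/16 - 28224 + 33936)) = sqrt(-25893 + 91393/16) = sqrt(-322895/16) = I*sqrt(322895)/4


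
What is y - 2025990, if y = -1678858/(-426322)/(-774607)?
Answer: -334523370365714159/165116002727 ≈ -2.0260e+6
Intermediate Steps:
y = -839429/165116002727 (y = -1678858*(-1/426322)*(-1/774607) = (839429/213161)*(-1/774607) = -839429/165116002727 ≈ -5.0839e-6)
y - 2025990 = -839429/165116002727 - 2025990 = -334523370365714159/165116002727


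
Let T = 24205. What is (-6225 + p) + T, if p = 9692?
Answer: 27672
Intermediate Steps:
(-6225 + p) + T = (-6225 + 9692) + 24205 = 3467 + 24205 = 27672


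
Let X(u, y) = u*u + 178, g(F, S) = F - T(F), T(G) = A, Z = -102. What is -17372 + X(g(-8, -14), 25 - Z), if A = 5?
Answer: -17025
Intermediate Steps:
T(G) = 5
g(F, S) = -5 + F (g(F, S) = F - 1*5 = F - 5 = -5 + F)
X(u, y) = 178 + u² (X(u, y) = u² + 178 = 178 + u²)
-17372 + X(g(-8, -14), 25 - Z) = -17372 + (178 + (-5 - 8)²) = -17372 + (178 + (-13)²) = -17372 + (178 + 169) = -17372 + 347 = -17025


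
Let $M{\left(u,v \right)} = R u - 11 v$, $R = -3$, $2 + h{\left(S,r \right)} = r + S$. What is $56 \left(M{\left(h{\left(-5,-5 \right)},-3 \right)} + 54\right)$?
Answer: $6888$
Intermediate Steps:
$h{\left(S,r \right)} = -2 + S + r$ ($h{\left(S,r \right)} = -2 + \left(r + S\right) = -2 + \left(S + r\right) = -2 + S + r$)
$M{\left(u,v \right)} = - 11 v - 3 u$ ($M{\left(u,v \right)} = - 3 u - 11 v = - 11 v - 3 u$)
$56 \left(M{\left(h{\left(-5,-5 \right)},-3 \right)} + 54\right) = 56 \left(\left(\left(-11\right) \left(-3\right) - 3 \left(-2 - 5 - 5\right)\right) + 54\right) = 56 \left(\left(33 - -36\right) + 54\right) = 56 \left(\left(33 + 36\right) + 54\right) = 56 \left(69 + 54\right) = 56 \cdot 123 = 6888$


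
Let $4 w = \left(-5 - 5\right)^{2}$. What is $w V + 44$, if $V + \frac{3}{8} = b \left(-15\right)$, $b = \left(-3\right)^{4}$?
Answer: $- \frac{242723}{8} \approx -30340.0$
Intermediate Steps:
$b = 81$
$w = 25$ ($w = \frac{\left(-5 - 5\right)^{2}}{4} = \frac{\left(-10\right)^{2}}{4} = \frac{1}{4} \cdot 100 = 25$)
$V = - \frac{9723}{8}$ ($V = - \frac{3}{8} + 81 \left(-15\right) = - \frac{3}{8} - 1215 = - \frac{9723}{8} \approx -1215.4$)
$w V + 44 = 25 \left(- \frac{9723}{8}\right) + 44 = - \frac{243075}{8} + 44 = - \frac{242723}{8}$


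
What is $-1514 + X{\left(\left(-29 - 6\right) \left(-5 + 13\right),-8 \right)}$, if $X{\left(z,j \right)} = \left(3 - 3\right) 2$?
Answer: $-1514$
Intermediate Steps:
$X{\left(z,j \right)} = 0$ ($X{\left(z,j \right)} = 0 \cdot 2 = 0$)
$-1514 + X{\left(\left(-29 - 6\right) \left(-5 + 13\right),-8 \right)} = -1514 + 0 = -1514$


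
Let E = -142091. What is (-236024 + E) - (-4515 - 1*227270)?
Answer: -146330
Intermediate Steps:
(-236024 + E) - (-4515 - 1*227270) = (-236024 - 142091) - (-4515 - 1*227270) = -378115 - (-4515 - 227270) = -378115 - 1*(-231785) = -378115 + 231785 = -146330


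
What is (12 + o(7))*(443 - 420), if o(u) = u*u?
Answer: 1403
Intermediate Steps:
o(u) = u²
(12 + o(7))*(443 - 420) = (12 + 7²)*(443 - 420) = (12 + 49)*23 = 61*23 = 1403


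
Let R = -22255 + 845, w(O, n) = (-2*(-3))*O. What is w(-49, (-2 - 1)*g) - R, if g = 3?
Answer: 21116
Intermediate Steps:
w(O, n) = 6*O
R = -21410
w(-49, (-2 - 1)*g) - R = 6*(-49) - 1*(-21410) = -294 + 21410 = 21116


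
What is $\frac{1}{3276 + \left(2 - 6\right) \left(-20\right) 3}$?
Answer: $\frac{1}{3516} \approx 0.00028441$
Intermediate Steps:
$\frac{1}{3276 + \left(2 - 6\right) \left(-20\right) 3} = \frac{1}{3276 + \left(-4\right) \left(-20\right) 3} = \frac{1}{3276 + 80 \cdot 3} = \frac{1}{3276 + 240} = \frac{1}{3516}$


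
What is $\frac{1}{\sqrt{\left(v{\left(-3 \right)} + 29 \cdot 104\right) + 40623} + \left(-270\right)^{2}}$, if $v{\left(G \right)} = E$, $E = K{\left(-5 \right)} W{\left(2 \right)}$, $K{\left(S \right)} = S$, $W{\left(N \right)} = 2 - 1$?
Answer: $\frac{36450}{2657183183} - \frac{\sqrt{43634}}{5314366366} \approx 1.3678 \cdot 10^{-5}$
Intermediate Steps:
$W{\left(N \right)} = 1$ ($W{\left(N \right)} = 2 - 1 = 1$)
$E = -5$ ($E = \left(-5\right) 1 = -5$)
$v{\left(G \right)} = -5$
$\frac{1}{\sqrt{\left(v{\left(-3 \right)} + 29 \cdot 104\right) + 40623} + \left(-270\right)^{2}} = \frac{1}{\sqrt{\left(-5 + 29 \cdot 104\right) + 40623} + \left(-270\right)^{2}} = \frac{1}{\sqrt{\left(-5 + 3016\right) + 40623} + 72900} = \frac{1}{\sqrt{3011 + 40623} + 72900} = \frac{1}{\sqrt{43634} + 72900} = \frac{1}{72900 + \sqrt{43634}}$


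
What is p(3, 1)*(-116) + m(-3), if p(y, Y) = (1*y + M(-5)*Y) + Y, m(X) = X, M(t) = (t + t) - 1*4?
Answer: 1157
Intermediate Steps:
M(t) = -4 + 2*t (M(t) = 2*t - 4 = -4 + 2*t)
p(y, Y) = y - 13*Y (p(y, Y) = (1*y + (-4 + 2*(-5))*Y) + Y = (y + (-4 - 10)*Y) + Y = (y - 14*Y) + Y = y - 13*Y)
p(3, 1)*(-116) + m(-3) = (3 - 13*1)*(-116) - 3 = (3 - 13)*(-116) - 3 = -10*(-116) - 3 = 1160 - 3 = 1157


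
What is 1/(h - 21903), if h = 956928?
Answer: 1/935025 ≈ 1.0695e-6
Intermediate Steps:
1/(h - 21903) = 1/(956928 - 21903) = 1/935025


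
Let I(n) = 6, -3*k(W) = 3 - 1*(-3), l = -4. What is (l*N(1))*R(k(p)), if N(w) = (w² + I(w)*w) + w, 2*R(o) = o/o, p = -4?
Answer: -16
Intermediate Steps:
k(W) = -2 (k(W) = -(3 - 1*(-3))/3 = -(3 + 3)/3 = -⅓*6 = -2)
R(o) = ½ (R(o) = (o/o)/2 = (½)*1 = ½)
N(w) = w² + 7*w (N(w) = (w² + 6*w) + w = w² + 7*w)
(l*N(1))*R(k(p)) = -4*(7 + 1)*(½) = -4*8*(½) = -32*½ = -16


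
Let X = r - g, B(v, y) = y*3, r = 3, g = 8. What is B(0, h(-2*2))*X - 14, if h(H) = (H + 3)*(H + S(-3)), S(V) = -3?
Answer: -119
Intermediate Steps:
h(H) = (-3 + H)*(3 + H) (h(H) = (H + 3)*(H - 3) = (3 + H)*(-3 + H) = (-3 + H)*(3 + H))
B(v, y) = 3*y
X = -5 (X = 3 - 1*8 = 3 - 8 = -5)
B(0, h(-2*2))*X - 14 = (3*(-9 + (-2*2)²))*(-5) - 14 = (3*(-9 + (-4)²))*(-5) - 14 = (3*(-9 + 16))*(-5) - 14 = (3*7)*(-5) - 14 = 21*(-5) - 14 = -105 - 14 = -119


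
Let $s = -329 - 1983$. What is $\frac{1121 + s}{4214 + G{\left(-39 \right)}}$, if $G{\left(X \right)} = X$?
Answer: $- \frac{1191}{4175} \approx -0.28527$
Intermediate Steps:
$s = -2312$ ($s = -329 - 1983 = -2312$)
$\frac{1121 + s}{4214 + G{\left(-39 \right)}} = \frac{1121 - 2312}{4214 - 39} = - \frac{1191}{4175}$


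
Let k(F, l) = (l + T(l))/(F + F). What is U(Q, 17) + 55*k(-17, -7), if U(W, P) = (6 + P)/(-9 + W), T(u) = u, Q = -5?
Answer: 4999/238 ≈ 21.004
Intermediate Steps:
U(W, P) = (6 + P)/(-9 + W)
k(F, l) = l/F (k(F, l) = (l + l)/(F + F) = (2*l)/((2*F)) = (2*l)*(1/(2*F)) = l/F)
U(Q, 17) + 55*k(-17, -7) = (6 + 17)/(-9 - 5) + 55*(-7/(-17)) = 23/(-14) + 55*(-7*(-1/17)) = -1/14*23 + 55*(7/17) = -23/14 + 385/17 = 4999/238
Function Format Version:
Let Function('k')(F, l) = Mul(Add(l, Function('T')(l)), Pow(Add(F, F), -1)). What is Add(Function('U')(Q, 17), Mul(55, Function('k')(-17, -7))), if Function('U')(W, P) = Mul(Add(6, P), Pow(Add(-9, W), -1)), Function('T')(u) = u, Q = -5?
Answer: Rational(4999, 238) ≈ 21.004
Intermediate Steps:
Function('U')(W, P) = Mul(Pow(Add(-9, W), -1), Add(6, P))
Function('k')(F, l) = Mul(l, Pow(F, -1)) (Function('k')(F, l) = Mul(Add(l, l), Pow(Add(F, F), -1)) = Mul(Mul(2, l), Pow(Mul(2, F), -1)) = Mul(Mul(2, l), Mul(Rational(1, 2), Pow(F, -1))) = Mul(l, Pow(F, -1)))
Add(Function('U')(Q, 17), Mul(55, Function('k')(-17, -7))) = Add(Mul(Pow(Add(-9, -5), -1), Add(6, 17)), Mul(55, Mul(-7, Pow(-17, -1)))) = Add(Mul(Pow(-14, -1), 23), Mul(55, Mul(-7, Rational(-1, 17)))) = Add(Mul(Rational(-1, 14), 23), Mul(55, Rational(7, 17))) = Add(Rational(-23, 14), Rational(385, 17)) = Rational(4999, 238)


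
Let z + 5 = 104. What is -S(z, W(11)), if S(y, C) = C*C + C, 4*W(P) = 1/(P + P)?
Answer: -89/7744 ≈ -0.011493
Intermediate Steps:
W(P) = 1/(8*P) (W(P) = 1/(4*(P + P)) = 1/(4*((2*P))) = (1/(2*P))/4 = 1/(8*P))
z = 99 (z = -5 + 104 = 99)
S(y, C) = C + C² (S(y, C) = C² + C = C + C²)
-S(z, W(11)) = -(⅛)/11*(1 + (⅛)/11) = -(⅛)*(1/11)*(1 + (⅛)*(1/11)) = -(1 + 1/88)/88 = -89/(88*88) = -1*89/7744 = -89/7744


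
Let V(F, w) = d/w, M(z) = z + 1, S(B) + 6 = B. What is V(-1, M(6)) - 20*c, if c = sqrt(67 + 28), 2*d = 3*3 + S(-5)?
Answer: -1/7 - 20*sqrt(95) ≈ -195.08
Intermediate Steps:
S(B) = -6 + B
M(z) = 1 + z
d = -1 (d = (3*3 + (-6 - 5))/2 = (9 - 11)/2 = (1/2)*(-2) = -1)
c = sqrt(95) ≈ 9.7468
V(F, w) = -1/w
V(-1, M(6)) - 20*c = -1/(1 + 6) - 20*sqrt(95) = -1/7 - 20*sqrt(95)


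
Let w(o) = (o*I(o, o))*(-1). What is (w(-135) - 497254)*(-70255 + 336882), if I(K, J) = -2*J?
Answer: -122862788108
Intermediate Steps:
w(o) = 2*o² (w(o) = (o*(-2*o))*(-1) = -2*o²*(-1) = 2*o²)
(w(-135) - 497254)*(-70255 + 336882) = (2*(-135)² - 497254)*(-70255 + 336882) = (2*18225 - 497254)*266627 = (36450 - 497254)*266627 = -460804*266627 = -122862788108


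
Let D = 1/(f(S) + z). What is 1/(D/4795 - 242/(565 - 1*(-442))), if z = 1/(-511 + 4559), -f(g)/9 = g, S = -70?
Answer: -12314004434165/2959270077654 ≈ -4.1612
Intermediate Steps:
f(g) = -9*g
z = 1/4048 ≈ 0.00024704
D = 4048/2550241 (D = 1/(-9*(-70) + 1/4048) = 1/(630 + 1/4048) = 1/(2550241/4048) = 4048/2550241 ≈ 0.0015873)
1/(D/4795 - 242/(565 - 1*(-442))) = 1/((4048/2550241)/4795 - 242/(565 - 1*(-442))) = 1/((4048/2550241)*(1/4795) - 242/(565 + 442)) = 1/(4048/12228405595 - 242/1007) = 1/(-2959270077654/12314004434165) = -12314004434165/2959270077654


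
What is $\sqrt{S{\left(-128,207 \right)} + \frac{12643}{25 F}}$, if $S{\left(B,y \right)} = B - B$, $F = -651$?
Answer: $\frac{i \sqrt{8230593}}{3255} \approx 0.88138 i$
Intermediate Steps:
$S{\left(B,y \right)} = 0$
$\sqrt{S{\left(-128,207 \right)} + \frac{12643}{25 F}} = \sqrt{0 + \frac{12643}{25 \left(-651\right)}} = \sqrt{0 + \frac{12643}{-16275}} = \sqrt{0 + 12643 \left(- \frac{1}{16275}\right)} = \sqrt{0 - \frac{12643}{16275}} = \sqrt{- \frac{12643}{16275}} = \frac{i \sqrt{8230593}}{3255}$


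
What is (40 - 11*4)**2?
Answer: 16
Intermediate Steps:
(40 - 11*4)**2 = (40 - 44)**2 = (-4)**2 = 16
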